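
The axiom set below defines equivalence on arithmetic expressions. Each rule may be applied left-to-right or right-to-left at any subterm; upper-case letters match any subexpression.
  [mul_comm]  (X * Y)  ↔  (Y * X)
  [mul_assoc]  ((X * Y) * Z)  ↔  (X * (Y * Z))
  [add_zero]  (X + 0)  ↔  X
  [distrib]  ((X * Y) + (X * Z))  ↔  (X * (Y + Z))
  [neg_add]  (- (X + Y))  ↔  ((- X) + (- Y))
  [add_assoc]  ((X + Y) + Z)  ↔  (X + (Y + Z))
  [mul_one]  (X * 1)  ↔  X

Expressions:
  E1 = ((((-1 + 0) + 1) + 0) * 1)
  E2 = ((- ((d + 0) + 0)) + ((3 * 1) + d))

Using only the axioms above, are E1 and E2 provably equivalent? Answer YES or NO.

NO

All listed rules preserve value, hence provable equivalence implies equal values everywhere; look for a separating assignment.
d=0 gives E1 ↦ 0, E2 ↦ 3; values differ ⇒ not provably equivalent.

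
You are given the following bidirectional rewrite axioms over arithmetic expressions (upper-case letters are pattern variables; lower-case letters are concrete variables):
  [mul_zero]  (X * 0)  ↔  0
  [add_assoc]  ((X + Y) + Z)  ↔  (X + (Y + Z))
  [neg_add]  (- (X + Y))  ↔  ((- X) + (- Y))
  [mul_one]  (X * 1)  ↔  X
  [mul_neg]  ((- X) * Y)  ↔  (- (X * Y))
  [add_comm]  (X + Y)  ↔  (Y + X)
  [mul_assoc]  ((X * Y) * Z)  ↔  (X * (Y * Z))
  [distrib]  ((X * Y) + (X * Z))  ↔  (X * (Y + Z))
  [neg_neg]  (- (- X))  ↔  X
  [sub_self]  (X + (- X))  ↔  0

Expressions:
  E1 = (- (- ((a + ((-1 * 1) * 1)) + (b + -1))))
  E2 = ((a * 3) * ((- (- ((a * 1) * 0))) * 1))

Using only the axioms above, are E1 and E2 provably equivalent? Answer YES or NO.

The axioms are sound identities: if E1 ↔* E2 then E1 and E2 evaluate identically under any assignment.
Under a=0, b=0: E1 evaluates to -2, E2 to 0. Distinct ⇒ no rewrite sequence connects them.

NO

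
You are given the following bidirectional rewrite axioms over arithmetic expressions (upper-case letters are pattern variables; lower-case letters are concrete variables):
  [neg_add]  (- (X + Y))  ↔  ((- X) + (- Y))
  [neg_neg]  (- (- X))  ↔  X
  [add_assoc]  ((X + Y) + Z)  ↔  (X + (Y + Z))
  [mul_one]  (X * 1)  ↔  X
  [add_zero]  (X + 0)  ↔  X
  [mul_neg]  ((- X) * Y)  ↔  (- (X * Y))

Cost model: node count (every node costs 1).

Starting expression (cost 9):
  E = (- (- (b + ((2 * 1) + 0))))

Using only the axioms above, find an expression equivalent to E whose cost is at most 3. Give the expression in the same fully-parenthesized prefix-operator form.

(1) (2 * 1)  =[mul_one →]=  2    ⊢ (- (- (b + (2 + 0))))
(2) (2 + 0)  =[add_zero →]=  2    ⊢ (- (- (b + 2)))
(3) (- (- (b + 2)))  =[neg_neg →]=  (b + 2)    ⊢ cost 3, within 3

(b + 2)   [cost 3]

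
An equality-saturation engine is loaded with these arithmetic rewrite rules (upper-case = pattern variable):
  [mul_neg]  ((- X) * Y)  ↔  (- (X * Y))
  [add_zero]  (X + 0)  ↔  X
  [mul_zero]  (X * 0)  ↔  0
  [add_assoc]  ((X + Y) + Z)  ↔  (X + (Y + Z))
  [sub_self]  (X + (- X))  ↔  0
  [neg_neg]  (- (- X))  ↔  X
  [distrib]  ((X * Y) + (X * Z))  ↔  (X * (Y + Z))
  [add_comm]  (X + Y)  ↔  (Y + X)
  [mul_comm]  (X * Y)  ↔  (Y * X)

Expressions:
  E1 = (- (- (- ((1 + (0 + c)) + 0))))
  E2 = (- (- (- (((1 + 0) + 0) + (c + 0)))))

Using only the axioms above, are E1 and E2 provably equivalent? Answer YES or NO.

1. [neg_neg →] (- (- ((1 + (0 + c)) + 0)))  →  ((1 + (0 + c)) + 0);  E1 = (- ((1 + (0 + c)) + 0))
2. [add_comm →] (0 + c)  →  (c + 0);  E1 = (- ((1 + (c + 0)) + 0))
3. [add_zero →] (c + 0)  →  c;  E1 = (- ((1 + c) + 0))
4. [add_zero →] ((1 + c) + 0)  →  (1 + c);  E1 = (- (1 + c))
5. [add_zero ←] c  →  (c + 0);  E1 = (- (1 + (c + 0)))
6. [add_zero ←] 1  →  (1 + 0);  E1 = (- ((1 + 0) + (c + 0)))
7. [neg_neg ←] (- ((1 + 0) + (c + 0)))  →  (- (- (- ((1 + 0) + (c + 0)))))
8. [add_zero ←] (1 + 0)  →  ((1 + 0) + 0);  this is E2

YES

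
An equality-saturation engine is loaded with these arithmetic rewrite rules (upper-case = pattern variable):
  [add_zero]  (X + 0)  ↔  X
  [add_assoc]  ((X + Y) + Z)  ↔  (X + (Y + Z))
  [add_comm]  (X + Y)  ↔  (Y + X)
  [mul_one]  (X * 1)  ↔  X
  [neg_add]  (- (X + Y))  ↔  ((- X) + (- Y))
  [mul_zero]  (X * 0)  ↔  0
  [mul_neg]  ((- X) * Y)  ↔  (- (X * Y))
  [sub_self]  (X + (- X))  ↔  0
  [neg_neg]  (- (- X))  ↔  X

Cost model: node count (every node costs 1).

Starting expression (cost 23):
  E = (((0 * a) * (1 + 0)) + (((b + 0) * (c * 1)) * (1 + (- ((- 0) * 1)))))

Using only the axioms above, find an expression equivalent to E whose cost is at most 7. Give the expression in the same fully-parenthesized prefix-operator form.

step 1: mul_one (→) rewrites ((- 0) * 1) into (- 0), now (((0 * a) * (1 + 0)) + (((b + 0) * (c * 1)) * (1 + (- (- 0)))))
step 2: add_zero (→) rewrites (b + 0) into b, now (((0 * a) * (1 + 0)) + ((b * (c * 1)) * (1 + (- (- 0)))))
step 3: neg_neg (→) rewrites (- (- 0)) into 0, now (((0 * a) * (1 + 0)) + ((b * (c * 1)) * (1 + 0)))
step 4: mul_one (→) rewrites (c * 1) into c, now (((0 * a) * (1 + 0)) + ((b * c) * (1 + 0)))
step 5: add_zero (→) rewrites (1 + 0) into 1, now (((0 * a) * 1) + ((b * c) * (1 + 0)))
step 6: mul_one (→) rewrites ((0 * a) * 1) into (0 * a), now ((0 * a) + ((b * c) * (1 + 0)))
step 7: add_zero (→) rewrites (1 + 0) into 1, now ((0 * a) + ((b * c) * 1))
step 8: mul_one (→) rewrites ((b * c) * 1) into (b * c), reaching cost 7 (bound 7)

((0 * a) + (b * c))   [cost 7]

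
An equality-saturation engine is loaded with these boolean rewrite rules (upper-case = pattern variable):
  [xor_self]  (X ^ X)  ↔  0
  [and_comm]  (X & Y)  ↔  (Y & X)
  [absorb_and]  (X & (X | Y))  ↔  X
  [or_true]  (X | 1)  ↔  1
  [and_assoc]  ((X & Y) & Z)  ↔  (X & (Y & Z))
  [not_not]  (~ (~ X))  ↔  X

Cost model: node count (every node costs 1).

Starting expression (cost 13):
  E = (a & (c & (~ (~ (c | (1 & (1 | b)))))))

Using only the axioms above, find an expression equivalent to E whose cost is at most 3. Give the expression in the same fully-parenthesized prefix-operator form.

(a & c)   [cost 3]

(1) (1 & (1 | b))  =[absorb_and →]=  1    ⊢ (a & (c & (~ (~ (c | 1)))))
(2) (~ (~ (c | 1)))  =[not_not →]=  (c | 1)    ⊢ (a & (c & (c | 1)))
(3) (c & (c | 1))  =[absorb_and →]=  c    ⊢ cost 3, within 3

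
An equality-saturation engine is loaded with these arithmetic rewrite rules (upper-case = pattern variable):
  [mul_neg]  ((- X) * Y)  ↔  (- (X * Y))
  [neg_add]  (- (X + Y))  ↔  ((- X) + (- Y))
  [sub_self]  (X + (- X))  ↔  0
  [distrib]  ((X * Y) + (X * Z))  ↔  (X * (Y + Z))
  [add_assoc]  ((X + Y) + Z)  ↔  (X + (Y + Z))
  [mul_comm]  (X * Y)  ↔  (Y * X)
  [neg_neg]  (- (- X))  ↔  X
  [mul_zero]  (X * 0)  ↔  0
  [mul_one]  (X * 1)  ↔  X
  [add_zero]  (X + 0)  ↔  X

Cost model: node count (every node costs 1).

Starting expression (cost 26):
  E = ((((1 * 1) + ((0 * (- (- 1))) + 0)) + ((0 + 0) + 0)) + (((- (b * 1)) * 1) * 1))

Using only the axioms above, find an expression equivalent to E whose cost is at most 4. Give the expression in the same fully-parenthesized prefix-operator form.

(1 + (- b))   [cost 4]

1. [neg_neg →] (- (- 1))  →  1;  E = ((((1 * 1) + ((0 * 1) + 0)) + ((0 + 0) + 0)) + (((- (b * 1)) * 1) * 1))
2. [add_zero →] (0 + 0)  →  0;  E = ((((1 * 1) + ((0 * 1) + 0)) + (0 + 0)) + (((- (b * 1)) * 1) * 1))
3. [mul_one →] (((- (b * 1)) * 1) * 1)  →  ((- (b * 1)) * 1);  E = ((((1 * 1) + ((0 * 1) + 0)) + (0 + 0)) + ((- (b * 1)) * 1))
4. [add_zero →] (0 + 0)  →  0;  E = ((((1 * 1) + ((0 * 1) + 0)) + 0) + ((- (b * 1)) * 1))
5. [add_zero →] (((1 * 1) + ((0 * 1) + 0)) + 0)  →  ((1 * 1) + ((0 * 1) + 0));  E = (((1 * 1) + ((0 * 1) + 0)) + ((- (b * 1)) * 1))
6. [mul_one →] (0 * 1)  →  0;  E = (((1 * 1) + (0 + 0)) + ((- (b * 1)) * 1))
7. [mul_one →] (1 * 1)  →  1;  E = ((1 + (0 + 0)) + ((- (b * 1)) * 1))
8. [mul_one →] ((- (b * 1)) * 1)  →  (- (b * 1));  E = ((1 + (0 + 0)) + (- (b * 1)))
9. [add_zero →] (0 + 0)  →  0;  E = ((1 + 0) + (- (b * 1)))
10. [add_zero →] (1 + 0)  →  1;  E = (1 + (- (b * 1)))
11. [mul_one →] (b * 1)  →  b;  cost 4 ≤ 4, done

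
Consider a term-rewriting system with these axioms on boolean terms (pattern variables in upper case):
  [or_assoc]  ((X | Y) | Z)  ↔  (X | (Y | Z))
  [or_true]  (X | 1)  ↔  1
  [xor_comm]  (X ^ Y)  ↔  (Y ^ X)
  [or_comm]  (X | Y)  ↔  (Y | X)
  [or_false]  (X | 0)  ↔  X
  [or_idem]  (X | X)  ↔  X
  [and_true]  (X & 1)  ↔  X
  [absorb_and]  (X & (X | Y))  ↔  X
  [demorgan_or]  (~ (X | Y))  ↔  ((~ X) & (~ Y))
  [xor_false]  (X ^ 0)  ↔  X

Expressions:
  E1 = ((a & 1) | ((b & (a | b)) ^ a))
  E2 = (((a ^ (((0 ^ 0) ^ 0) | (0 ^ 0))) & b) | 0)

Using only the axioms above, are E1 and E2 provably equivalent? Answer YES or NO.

NO

All listed rules preserve value, hence provable equivalence implies equal values everywhere; look for a separating assignment.
a=0, b=1 gives E1 ↦ 1, E2 ↦ 0; values differ ⇒ not provably equivalent.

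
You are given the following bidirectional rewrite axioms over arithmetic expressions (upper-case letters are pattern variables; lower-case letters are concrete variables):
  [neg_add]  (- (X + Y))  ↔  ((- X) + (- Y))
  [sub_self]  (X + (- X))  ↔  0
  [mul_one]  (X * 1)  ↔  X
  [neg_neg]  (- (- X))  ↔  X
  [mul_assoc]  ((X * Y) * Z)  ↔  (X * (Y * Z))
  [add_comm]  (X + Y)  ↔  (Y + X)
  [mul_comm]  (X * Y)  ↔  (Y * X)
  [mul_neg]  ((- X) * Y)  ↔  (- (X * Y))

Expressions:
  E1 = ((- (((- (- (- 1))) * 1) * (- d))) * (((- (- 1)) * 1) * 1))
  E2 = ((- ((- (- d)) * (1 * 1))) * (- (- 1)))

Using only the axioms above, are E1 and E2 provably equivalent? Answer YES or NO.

1. [neg_neg →] (- (- 1))  →  1;  E1 = ((- (((- 1) * 1) * (- d))) * (((- (- 1)) * 1) * 1))
2. [mul_neg →] ((- 1) * 1)  →  (- (1 * 1));  E1 = ((- ((- (1 * 1)) * (- d))) * (((- (- 1)) * 1) * 1))
3. [mul_one →] (((- (- 1)) * 1) * 1)  →  ((- (- 1)) * 1);  E1 = ((- ((- (1 * 1)) * (- d))) * ((- (- 1)) * 1))
4. [mul_one →] ((- (- 1)) * 1)  →  (- (- 1));  E1 = ((- ((- (1 * 1)) * (- d))) * (- (- 1)))
5. [mul_one →] (1 * 1)  →  1;  E1 = ((- ((- 1) * (- d))) * (- (- 1)))
6. [mul_neg →] ((- 1) * (- d))  →  (- (1 * (- d)));  E1 = ((- (- (1 * (- d)))) * (- (- 1)))
7. [neg_neg →] (- (- (1 * (- d))))  →  (1 * (- d));  E1 = ((1 * (- d)) * (- (- 1)))
8. [neg_neg →] (- (- 1))  →  1;  E1 = ((1 * (- d)) * 1)
9. [mul_one →] ((1 * (- d)) * 1)  →  (1 * (- d))
10. [mul_comm →] (1 * (- d))  →  ((- d) * 1)
11. [mul_one →] ((- d) * 1)  →  (- d)
12. [mul_one ←] d  →  (d * 1);  E1 = (- (d * 1))
13. [neg_neg ←] 1  →  (- (- 1));  E1 = (- (d * (- (- 1))))
14. [mul_one ←] d  →  (d * 1);  E1 = (- ((d * 1) * (- (- 1))))
15. [mul_neg ←] (- ((d * 1) * (- (- 1))))  →  ((- (d * 1)) * (- (- 1)))
16. [mul_one ←] 1  →  (1 * 1);  E1 = ((- (d * (1 * 1))) * (- (- 1)))
17. [neg_neg ←] d  →  (- (- d));  this is E2

YES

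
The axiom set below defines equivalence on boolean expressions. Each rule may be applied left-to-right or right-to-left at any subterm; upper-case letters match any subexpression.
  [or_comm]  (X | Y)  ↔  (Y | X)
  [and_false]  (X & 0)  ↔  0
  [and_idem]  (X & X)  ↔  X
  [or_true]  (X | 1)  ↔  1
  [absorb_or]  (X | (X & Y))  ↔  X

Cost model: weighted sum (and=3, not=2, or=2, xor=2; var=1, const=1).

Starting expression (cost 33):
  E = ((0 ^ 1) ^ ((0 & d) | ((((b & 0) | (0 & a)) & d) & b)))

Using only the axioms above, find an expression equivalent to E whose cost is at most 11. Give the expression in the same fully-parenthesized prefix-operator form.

(1) (b & 0)  =[and_false →]=  0    ⊢ ((0 ^ 1) ^ ((0 & d) | (((0 | (0 & a)) & d) & b)))
(2) (0 | (0 & a))  =[absorb_or →]=  0    ⊢ ((0 ^ 1) ^ ((0 & d) | ((0 & d) & b)))
(3) ((0 & d) | ((0 & d) & b))  =[absorb_or →]=  (0 & d)    ⊢ cost 11, within 11

((0 ^ 1) ^ (0 & d))   [cost 11]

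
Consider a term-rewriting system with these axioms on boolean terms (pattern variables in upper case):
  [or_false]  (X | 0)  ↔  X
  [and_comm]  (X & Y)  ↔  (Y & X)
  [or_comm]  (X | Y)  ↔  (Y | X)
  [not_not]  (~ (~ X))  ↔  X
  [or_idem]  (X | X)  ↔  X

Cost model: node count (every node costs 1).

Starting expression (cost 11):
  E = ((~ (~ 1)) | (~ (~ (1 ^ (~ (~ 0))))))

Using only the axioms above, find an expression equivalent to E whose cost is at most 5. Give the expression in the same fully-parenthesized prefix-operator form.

(1 | (1 ^ 0))   [cost 5]

(1) (~ (~ 0))  =[not_not →]=  0    ⊢ ((~ (~ 1)) | (~ (~ (1 ^ 0))))
(2) (~ (~ (1 ^ 0)))  =[not_not →]=  (1 ^ 0)    ⊢ ((~ (~ 1)) | (1 ^ 0))
(3) (~ (~ 1))  =[not_not →]=  1    ⊢ cost 5, within 5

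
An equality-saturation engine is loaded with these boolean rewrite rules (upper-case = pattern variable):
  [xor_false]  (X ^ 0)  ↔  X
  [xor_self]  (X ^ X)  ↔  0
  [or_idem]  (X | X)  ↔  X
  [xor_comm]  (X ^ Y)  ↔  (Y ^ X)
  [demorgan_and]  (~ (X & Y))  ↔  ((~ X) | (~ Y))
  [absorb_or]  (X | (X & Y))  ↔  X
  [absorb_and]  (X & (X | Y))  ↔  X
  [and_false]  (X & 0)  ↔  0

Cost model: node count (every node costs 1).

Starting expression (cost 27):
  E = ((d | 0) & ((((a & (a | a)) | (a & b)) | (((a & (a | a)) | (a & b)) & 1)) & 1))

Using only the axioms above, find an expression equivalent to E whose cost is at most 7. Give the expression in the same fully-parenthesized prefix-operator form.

step 1: absorb_or (→) rewrites (((a & (a | a)) | (a & b)) | (((a & (a | a)) | (a & b)) & 1)) into ((a & (a | a)) | (a & b)), now ((d | 0) & (((a & (a | a)) | (a & b)) & 1))
step 2: absorb_and (→) rewrites (a & (a | a)) into a, now ((d | 0) & ((a | (a & b)) & 1))
step 3: absorb_or (→) rewrites (a | (a & b)) into a, reaching cost 7 (bound 7)

((d | 0) & (a & 1))   [cost 7]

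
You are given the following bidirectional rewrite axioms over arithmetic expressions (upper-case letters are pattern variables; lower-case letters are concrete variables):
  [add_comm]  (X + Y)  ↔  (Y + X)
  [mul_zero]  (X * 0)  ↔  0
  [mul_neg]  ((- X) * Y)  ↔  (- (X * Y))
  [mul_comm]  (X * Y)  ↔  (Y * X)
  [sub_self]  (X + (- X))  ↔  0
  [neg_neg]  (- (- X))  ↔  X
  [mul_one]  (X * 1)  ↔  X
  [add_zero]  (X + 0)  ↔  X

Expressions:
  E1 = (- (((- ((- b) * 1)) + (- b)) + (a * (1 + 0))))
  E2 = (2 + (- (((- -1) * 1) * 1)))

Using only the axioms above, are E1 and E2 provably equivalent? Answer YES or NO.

NO

All listed rules preserve value, hence provable equivalence implies equal values everywhere; look for a separating assignment.
a=0, b=0 gives E1 ↦ 0, E2 ↦ 1; values differ ⇒ not provably equivalent.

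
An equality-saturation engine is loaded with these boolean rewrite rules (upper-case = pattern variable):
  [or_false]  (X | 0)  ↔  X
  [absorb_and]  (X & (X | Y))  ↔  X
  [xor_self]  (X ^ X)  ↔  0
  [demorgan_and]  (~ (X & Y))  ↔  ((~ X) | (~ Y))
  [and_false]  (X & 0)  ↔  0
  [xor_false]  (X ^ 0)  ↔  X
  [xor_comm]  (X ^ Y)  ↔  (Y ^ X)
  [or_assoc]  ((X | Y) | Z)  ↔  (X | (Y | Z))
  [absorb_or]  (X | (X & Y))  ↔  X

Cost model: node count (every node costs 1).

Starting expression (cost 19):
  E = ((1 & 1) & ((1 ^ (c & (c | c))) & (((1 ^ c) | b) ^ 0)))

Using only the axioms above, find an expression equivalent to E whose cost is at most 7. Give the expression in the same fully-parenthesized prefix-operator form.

(1) (c & (c | c))  =[absorb_and →]=  c    ⊢ ((1 & 1) & ((1 ^ c) & (((1 ^ c) | b) ^ 0)))
(2) (((1 ^ c) | b) ^ 0)  =[xor_false →]=  ((1 ^ c) | b)    ⊢ ((1 & 1) & ((1 ^ c) & ((1 ^ c) | b)))
(3) ((1 ^ c) & ((1 ^ c) | b))  =[absorb_and →]=  (1 ^ c)    ⊢ cost 7, within 7

((1 & 1) & (1 ^ c))   [cost 7]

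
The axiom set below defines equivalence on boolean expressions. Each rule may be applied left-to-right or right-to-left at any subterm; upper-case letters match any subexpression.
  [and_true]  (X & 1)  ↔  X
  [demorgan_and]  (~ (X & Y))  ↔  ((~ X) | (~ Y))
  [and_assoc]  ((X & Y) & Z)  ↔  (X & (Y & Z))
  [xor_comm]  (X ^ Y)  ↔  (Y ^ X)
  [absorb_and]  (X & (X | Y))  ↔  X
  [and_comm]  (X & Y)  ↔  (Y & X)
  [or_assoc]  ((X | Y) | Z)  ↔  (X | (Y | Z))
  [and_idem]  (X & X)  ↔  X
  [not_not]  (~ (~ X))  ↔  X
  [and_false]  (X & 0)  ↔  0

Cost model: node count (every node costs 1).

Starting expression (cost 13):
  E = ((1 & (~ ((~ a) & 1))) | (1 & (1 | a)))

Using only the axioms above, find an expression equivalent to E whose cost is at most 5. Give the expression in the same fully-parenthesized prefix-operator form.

((1 & a) | 1)   [cost 5]

1. [absorb_and →] (1 & (1 | a))  →  1;  E = ((1 & (~ ((~ a) & 1))) | 1)
2. [and_true →] ((~ a) & 1)  →  (~ a);  E = ((1 & (~ (~ a))) | 1)
3. [not_not →] (~ (~ a))  →  a;  cost 5 ≤ 5, done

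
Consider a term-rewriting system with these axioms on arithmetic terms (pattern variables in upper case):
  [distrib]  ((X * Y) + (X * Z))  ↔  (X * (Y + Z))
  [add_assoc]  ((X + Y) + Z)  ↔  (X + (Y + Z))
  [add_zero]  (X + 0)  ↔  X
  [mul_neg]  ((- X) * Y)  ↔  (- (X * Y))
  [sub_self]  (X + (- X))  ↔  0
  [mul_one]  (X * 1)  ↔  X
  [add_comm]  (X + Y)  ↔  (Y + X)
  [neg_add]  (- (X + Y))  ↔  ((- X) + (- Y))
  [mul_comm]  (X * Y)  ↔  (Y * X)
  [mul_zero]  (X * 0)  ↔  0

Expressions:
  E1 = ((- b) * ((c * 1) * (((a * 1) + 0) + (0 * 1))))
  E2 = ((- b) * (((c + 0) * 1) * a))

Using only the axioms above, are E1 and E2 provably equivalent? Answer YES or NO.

1. [mul_one →] (a * 1)  →  a;  E1 = ((- b) * ((c * 1) * ((a + 0) + (0 * 1))))
2. [mul_one →] (0 * 1)  →  0;  E1 = ((- b) * ((c * 1) * ((a + 0) + 0)))
3. [add_zero →] (a + 0)  →  a;  E1 = ((- b) * ((c * 1) * (a + 0)))
4. [add_zero →] (a + 0)  →  a;  E1 = ((- b) * ((c * 1) * a))
5. [add_zero ←] c  →  (c + 0);  this is E2

YES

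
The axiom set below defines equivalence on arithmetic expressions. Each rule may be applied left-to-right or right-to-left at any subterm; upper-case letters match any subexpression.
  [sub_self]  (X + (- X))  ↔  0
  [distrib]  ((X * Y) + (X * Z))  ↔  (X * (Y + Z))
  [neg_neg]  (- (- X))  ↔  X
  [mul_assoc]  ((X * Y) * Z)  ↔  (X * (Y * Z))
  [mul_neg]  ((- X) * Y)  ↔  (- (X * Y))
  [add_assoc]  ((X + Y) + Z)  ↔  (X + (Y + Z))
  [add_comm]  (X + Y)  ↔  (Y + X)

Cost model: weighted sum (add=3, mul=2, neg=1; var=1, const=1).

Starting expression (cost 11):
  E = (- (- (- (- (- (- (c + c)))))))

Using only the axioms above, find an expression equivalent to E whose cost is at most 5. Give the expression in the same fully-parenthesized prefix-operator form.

(1) (- (- (- (- (- (- (c + c)))))))  =[neg_neg →]=  (- (- (- (- (c + c)))))
(2) (- (- (- (c + c))))  =[neg_neg →]=  (- (c + c))    ⊢ (- (- (c + c)))
(3) (- (- (c + c)))  =[neg_neg →]=  (c + c)    ⊢ cost 5, within 5

(c + c)   [cost 5]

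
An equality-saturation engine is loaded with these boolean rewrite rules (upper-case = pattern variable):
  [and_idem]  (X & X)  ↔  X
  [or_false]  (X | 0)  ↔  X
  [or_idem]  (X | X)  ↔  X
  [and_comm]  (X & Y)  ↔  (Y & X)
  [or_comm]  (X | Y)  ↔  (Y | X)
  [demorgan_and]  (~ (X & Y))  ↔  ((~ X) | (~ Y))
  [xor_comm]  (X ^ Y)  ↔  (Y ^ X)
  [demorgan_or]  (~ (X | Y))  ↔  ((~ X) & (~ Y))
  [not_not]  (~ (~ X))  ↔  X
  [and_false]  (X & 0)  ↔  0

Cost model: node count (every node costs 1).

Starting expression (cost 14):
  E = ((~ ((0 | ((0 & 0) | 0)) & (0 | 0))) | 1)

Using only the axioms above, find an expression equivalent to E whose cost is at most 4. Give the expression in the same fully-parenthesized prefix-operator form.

step 1: or_false (→) rewrites ((0 & 0) | 0) into (0 & 0), now ((~ ((0 | (0 & 0)) & (0 | 0))) | 1)
step 2: and_idem (→) rewrites (0 & 0) into 0, now ((~ ((0 | 0) & (0 | 0))) | 1)
step 3: and_idem (→) rewrites ((0 | 0) & (0 | 0)) into (0 | 0), now ((~ (0 | 0)) | 1)
step 4: or_idem (→) rewrites (0 | 0) into 0, reaching cost 4 (bound 4)

((~ 0) | 1)   [cost 4]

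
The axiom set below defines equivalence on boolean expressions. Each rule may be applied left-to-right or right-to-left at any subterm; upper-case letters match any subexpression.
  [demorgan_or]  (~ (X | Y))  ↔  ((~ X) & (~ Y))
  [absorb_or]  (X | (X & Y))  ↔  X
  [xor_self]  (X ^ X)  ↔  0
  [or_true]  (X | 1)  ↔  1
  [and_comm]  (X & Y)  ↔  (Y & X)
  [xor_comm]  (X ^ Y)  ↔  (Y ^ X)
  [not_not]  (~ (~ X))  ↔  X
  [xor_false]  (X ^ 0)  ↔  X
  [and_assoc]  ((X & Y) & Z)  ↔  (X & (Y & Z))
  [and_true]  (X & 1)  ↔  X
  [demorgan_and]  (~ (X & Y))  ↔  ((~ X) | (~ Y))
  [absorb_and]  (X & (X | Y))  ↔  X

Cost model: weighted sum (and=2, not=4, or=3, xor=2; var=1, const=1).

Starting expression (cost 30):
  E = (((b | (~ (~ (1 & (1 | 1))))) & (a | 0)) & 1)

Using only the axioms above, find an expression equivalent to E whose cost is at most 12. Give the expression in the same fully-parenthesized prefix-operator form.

((b | 1) & (a | 0))   [cost 12]

step 1: and_true (→) rewrites (((b | (~ (~ (1 & (1 | 1))))) & (a | 0)) & 1) into ((b | (~ (~ (1 & (1 | 1))))) & (a | 0))
step 2: not_not (→) rewrites (~ (~ (1 & (1 | 1)))) into (1 & (1 | 1)), now ((b | (1 & (1 | 1))) & (a | 0))
step 3: absorb_and (→) rewrites (1 & (1 | 1)) into 1, reaching cost 12 (bound 12)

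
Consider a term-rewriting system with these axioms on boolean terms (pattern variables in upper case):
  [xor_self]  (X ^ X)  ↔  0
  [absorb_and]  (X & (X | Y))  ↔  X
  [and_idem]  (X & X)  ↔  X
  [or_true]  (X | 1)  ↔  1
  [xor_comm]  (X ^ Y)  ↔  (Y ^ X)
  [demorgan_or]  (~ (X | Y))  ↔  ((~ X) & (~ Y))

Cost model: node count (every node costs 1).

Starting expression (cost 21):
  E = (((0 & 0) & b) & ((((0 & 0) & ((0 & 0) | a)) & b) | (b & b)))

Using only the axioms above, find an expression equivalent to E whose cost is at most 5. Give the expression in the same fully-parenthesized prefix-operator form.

1. [and_idem →] (b & b)  →  b;  E = (((0 & 0) & b) & ((((0 & 0) & ((0 & 0) | a)) & b) | b))
2. [absorb_and →] ((0 & 0) & ((0 & 0) | a))  →  (0 & 0);  E = (((0 & 0) & b) & (((0 & 0) & b) | b))
3. [absorb_and →] (((0 & 0) & b) & (((0 & 0) & b) | b))  →  ((0 & 0) & b);  cost 5 ≤ 5, done

((0 & 0) & b)   [cost 5]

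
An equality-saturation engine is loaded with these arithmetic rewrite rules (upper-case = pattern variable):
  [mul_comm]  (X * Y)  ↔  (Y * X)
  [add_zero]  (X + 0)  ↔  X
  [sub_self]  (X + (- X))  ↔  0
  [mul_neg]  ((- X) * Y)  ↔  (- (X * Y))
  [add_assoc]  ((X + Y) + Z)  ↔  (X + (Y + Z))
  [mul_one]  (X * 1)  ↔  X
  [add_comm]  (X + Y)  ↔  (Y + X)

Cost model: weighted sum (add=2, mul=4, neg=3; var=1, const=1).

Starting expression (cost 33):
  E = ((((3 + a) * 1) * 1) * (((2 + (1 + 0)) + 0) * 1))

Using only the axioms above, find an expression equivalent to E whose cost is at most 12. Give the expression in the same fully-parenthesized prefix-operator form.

step 1: mul_one (→) rewrites (((2 + (1 + 0)) + 0) * 1) into ((2 + (1 + 0)) + 0), now ((((3 + a) * 1) * 1) * ((2 + (1 + 0)) + 0))
step 2: mul_one (→) rewrites (((3 + a) * 1) * 1) into ((3 + a) * 1), now (((3 + a) * 1) * ((2 + (1 + 0)) + 0))
step 3: add_zero (→) rewrites (1 + 0) into 1, now (((3 + a) * 1) * ((2 + 1) + 0))
step 4: add_zero (→) rewrites ((2 + 1) + 0) into (2 + 1), now (((3 + a) * 1) * (2 + 1))
step 5: mul_one (→) rewrites ((3 + a) * 1) into (3 + a), reaching cost 12 (bound 12)

((3 + a) * (2 + 1))   [cost 12]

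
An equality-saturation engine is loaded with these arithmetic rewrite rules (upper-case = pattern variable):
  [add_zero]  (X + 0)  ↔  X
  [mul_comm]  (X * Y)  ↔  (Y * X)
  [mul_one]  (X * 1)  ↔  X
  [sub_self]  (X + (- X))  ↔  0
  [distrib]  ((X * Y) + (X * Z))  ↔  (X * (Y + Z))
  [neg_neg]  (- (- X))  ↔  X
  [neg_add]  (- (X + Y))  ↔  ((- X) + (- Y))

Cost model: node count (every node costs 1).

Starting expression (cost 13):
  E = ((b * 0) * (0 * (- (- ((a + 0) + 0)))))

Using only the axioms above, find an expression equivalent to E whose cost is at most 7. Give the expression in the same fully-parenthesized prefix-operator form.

((0 * b) * (0 * a))   [cost 7]

step 1: add_zero (→) rewrites (a + 0) into a, now ((b * 0) * (0 * (- (- (a + 0)))))
step 2: neg_neg (→) rewrites (- (- (a + 0))) into (a + 0), now ((b * 0) * (0 * (a + 0)))
step 3: mul_comm (→) rewrites (b * 0) into (0 * b), now ((0 * b) * (0 * (a + 0)))
step 4: add_zero (→) rewrites (a + 0) into a, reaching cost 7 (bound 7)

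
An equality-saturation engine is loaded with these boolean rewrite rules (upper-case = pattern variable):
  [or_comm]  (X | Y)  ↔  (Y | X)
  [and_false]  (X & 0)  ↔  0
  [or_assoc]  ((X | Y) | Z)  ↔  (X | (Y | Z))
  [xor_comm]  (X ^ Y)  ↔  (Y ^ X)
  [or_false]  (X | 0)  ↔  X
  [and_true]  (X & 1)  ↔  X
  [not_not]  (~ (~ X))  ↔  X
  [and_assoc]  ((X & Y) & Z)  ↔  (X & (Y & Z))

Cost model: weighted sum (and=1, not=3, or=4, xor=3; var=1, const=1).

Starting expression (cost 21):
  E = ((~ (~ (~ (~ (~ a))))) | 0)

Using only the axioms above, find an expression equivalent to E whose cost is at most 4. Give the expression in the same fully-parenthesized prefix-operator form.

(~ a)   [cost 4]

step 1: not_not (→) rewrites (~ (~ (~ a))) into (~ a), now ((~ (~ (~ a))) | 0)
step 2: not_not (→) rewrites (~ (~ (~ a))) into (~ a), now ((~ a) | 0)
step 3: or_false (→) rewrites ((~ a) | 0) into (~ a), reaching cost 4 (bound 4)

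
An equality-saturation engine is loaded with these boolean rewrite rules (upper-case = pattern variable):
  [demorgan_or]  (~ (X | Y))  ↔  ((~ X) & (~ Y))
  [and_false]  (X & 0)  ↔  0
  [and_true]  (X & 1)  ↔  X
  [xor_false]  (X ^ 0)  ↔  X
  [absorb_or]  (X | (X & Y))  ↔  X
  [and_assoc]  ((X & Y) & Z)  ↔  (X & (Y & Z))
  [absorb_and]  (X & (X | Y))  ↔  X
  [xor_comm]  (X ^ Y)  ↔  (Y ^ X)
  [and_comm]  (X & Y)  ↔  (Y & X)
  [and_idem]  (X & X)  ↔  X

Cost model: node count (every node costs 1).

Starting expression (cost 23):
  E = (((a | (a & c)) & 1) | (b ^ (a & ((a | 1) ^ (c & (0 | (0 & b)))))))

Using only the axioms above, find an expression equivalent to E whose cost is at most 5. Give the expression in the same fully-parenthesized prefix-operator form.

(1) (0 | (0 & b))  =[absorb_or →]=  0    ⊢ (((a | (a & c)) & 1) | (b ^ (a & ((a | 1) ^ (c & 0)))))
(2) (c & 0)  =[and_false →]=  0    ⊢ (((a | (a & c)) & 1) | (b ^ (a & ((a | 1) ^ 0))))
(3) ((a | 1) ^ 0)  =[xor_false →]=  (a | 1)    ⊢ (((a | (a & c)) & 1) | (b ^ (a & (a | 1))))
(4) (a & (a | 1))  =[absorb_and →]=  a    ⊢ (((a | (a & c)) & 1) | (b ^ a))
(5) ((a | (a & c)) & 1)  =[and_true →]=  (a | (a & c))    ⊢ ((a | (a & c)) | (b ^ a))
(6) (a | (a & c))  =[absorb_or →]=  a    ⊢ cost 5, within 5

(a | (b ^ a))   [cost 5]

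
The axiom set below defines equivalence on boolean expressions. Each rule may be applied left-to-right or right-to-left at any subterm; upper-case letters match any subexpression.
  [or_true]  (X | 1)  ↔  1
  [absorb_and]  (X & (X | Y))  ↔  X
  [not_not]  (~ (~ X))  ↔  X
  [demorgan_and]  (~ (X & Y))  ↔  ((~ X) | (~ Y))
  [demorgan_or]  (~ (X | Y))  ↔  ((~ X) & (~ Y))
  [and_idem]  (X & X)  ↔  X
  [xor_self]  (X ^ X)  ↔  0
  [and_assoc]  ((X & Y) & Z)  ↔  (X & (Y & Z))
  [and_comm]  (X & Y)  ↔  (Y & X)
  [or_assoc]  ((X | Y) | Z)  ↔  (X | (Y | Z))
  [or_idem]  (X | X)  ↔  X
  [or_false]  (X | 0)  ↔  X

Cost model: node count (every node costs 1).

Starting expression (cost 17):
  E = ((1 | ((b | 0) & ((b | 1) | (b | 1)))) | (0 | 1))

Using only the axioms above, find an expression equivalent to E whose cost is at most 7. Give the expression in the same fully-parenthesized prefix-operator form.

((1 | b) | (0 | 1))   [cost 7]

1. [or_false →] (b | 0)  →  b;  E = ((1 | (b & ((b | 1) | (b | 1)))) | (0 | 1))
2. [or_idem →] ((b | 1) | (b | 1))  →  (b | 1);  E = ((1 | (b & (b | 1))) | (0 | 1))
3. [absorb_and →] (b & (b | 1))  →  b;  cost 7 ≤ 7, done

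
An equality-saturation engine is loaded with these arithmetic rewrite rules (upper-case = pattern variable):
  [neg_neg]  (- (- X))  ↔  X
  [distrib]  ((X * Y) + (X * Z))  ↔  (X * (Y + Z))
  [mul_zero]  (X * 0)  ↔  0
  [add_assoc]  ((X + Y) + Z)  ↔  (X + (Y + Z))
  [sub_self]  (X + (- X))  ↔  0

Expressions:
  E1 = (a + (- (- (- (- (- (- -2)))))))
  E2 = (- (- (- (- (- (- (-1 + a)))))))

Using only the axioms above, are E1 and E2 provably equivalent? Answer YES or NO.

NO

Every axiom is a valid identity, so a rewrite proof would force E1 and E2 to agree under every assignment.
At a=0: E1 = -2 but E2 = -1; they differ, so no derivation exists.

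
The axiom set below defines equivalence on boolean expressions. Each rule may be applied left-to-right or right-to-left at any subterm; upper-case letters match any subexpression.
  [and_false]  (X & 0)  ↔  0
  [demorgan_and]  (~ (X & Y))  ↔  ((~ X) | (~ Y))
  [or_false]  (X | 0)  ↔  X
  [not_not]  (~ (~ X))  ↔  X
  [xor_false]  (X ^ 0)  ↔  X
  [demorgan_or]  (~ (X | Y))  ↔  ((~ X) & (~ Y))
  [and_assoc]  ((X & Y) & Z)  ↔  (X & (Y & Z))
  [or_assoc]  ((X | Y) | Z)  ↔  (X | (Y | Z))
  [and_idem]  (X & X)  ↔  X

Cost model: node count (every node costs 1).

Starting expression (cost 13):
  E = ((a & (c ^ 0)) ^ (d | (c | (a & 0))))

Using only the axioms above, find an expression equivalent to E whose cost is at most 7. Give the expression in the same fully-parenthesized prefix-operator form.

1. [xor_false →] (c ^ 0)  →  c;  E = ((a & c) ^ (d | (c | (a & 0))))
2. [and_false →] (a & 0)  →  0;  E = ((a & c) ^ (d | (c | 0)))
3. [or_false →] (c | 0)  →  c;  cost 7 ≤ 7, done

((a & c) ^ (d | c))   [cost 7]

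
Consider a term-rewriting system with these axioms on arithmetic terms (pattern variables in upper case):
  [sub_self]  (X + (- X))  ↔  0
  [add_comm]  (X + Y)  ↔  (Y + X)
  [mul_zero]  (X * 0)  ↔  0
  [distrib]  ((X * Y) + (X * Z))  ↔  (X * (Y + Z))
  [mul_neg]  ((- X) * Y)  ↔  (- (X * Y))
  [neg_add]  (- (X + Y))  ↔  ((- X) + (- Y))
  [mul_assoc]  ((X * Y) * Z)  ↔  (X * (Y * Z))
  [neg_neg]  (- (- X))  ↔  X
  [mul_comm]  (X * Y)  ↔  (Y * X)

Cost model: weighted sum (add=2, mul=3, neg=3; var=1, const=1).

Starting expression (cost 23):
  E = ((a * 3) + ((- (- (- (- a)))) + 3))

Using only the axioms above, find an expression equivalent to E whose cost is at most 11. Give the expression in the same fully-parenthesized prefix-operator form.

step 1: neg_neg (→) rewrites (- (- (- a))) into (- a), now ((a * 3) + ((- (- a)) + 3))
step 2: add_comm (→) rewrites ((- (- a)) + 3) into (3 + (- (- a))), now ((a * 3) + (3 + (- (- a))))
step 3: neg_neg (→) rewrites (- (- a)) into a, reaching cost 11 (bound 11)

((a * 3) + (3 + a))   [cost 11]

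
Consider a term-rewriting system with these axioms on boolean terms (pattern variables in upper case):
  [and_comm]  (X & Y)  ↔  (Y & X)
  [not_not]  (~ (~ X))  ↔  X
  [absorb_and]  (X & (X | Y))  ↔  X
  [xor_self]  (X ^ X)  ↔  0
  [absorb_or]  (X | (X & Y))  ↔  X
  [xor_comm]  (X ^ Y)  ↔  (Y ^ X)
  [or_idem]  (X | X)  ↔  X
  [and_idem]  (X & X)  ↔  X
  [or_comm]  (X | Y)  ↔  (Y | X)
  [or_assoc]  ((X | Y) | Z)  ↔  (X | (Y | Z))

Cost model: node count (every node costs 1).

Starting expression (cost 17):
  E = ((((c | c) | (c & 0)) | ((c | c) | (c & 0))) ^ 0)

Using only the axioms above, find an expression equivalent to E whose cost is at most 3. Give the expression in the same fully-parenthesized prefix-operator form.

1. [or_idem →] (((c | c) | (c & 0)) | ((c | c) | (c & 0)))  →  ((c | c) | (c & 0));  E = (((c | c) | (c & 0)) ^ 0)
2. [or_idem →] (c | c)  →  c;  E = ((c | (c & 0)) ^ 0)
3. [absorb_or →] (c | (c & 0))  →  c;  cost 3 ≤ 3, done

(c ^ 0)   [cost 3]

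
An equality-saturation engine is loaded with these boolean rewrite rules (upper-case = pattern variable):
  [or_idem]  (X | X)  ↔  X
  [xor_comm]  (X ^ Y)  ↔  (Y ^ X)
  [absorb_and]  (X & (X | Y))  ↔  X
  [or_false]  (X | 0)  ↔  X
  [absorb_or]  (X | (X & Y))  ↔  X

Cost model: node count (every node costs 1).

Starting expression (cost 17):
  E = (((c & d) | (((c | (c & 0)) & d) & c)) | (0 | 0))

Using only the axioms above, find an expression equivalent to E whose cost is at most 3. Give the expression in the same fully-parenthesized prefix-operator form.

1. [absorb_or →] (c | (c & 0))  →  c;  E = (((c & d) | ((c & d) & c)) | (0 | 0))
2. [or_false →] (0 | 0)  →  0;  E = (((c & d) | ((c & d) & c)) | 0)
3. [absorb_or →] ((c & d) | ((c & d) & c))  →  (c & d);  E = ((c & d) | 0)
4. [or_false →] ((c & d) | 0)  →  (c & d);  cost 3 ≤ 3, done

(c & d)   [cost 3]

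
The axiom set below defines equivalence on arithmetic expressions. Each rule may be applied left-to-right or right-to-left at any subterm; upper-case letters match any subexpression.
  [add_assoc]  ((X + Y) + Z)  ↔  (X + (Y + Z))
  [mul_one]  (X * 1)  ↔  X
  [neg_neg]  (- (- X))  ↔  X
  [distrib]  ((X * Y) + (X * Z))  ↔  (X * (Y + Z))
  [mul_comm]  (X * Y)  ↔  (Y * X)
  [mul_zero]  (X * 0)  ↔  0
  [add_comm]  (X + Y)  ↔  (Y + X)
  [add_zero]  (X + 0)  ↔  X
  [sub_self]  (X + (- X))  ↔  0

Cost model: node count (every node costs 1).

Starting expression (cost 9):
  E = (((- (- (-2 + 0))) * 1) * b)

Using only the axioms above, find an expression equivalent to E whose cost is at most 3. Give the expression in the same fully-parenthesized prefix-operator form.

step 1: add_zero (→) rewrites (-2 + 0) into -2, now (((- (- -2)) * 1) * b)
step 2: neg_neg (→) rewrites (- (- -2)) into -2, now ((-2 * 1) * b)
step 3: mul_one (→) rewrites (-2 * 1) into -2, reaching cost 3 (bound 3)

(-2 * b)   [cost 3]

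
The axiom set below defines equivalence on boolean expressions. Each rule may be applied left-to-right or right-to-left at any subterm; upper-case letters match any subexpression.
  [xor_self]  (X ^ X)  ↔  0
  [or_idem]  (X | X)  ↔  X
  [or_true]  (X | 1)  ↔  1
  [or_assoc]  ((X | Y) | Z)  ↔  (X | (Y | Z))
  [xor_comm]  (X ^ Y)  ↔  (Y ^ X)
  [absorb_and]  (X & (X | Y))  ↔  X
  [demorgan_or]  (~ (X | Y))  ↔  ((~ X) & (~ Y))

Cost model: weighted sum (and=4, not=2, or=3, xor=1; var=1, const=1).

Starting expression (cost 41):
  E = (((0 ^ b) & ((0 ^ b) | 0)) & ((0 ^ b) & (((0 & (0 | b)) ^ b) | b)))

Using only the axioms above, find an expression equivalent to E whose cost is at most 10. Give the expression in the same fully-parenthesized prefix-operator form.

((0 ^ b) & (0 ^ b))   [cost 10]

(1) (0 & (0 | b))  =[absorb_and →]=  0    ⊢ (((0 ^ b) & ((0 ^ b) | 0)) & ((0 ^ b) & ((0 ^ b) | b)))
(2) ((0 ^ b) & ((0 ^ b) | 0))  =[absorb_and →]=  (0 ^ b)    ⊢ ((0 ^ b) & ((0 ^ b) & ((0 ^ b) | b)))
(3) ((0 ^ b) & ((0 ^ b) | b))  =[absorb_and →]=  (0 ^ b)    ⊢ cost 10, within 10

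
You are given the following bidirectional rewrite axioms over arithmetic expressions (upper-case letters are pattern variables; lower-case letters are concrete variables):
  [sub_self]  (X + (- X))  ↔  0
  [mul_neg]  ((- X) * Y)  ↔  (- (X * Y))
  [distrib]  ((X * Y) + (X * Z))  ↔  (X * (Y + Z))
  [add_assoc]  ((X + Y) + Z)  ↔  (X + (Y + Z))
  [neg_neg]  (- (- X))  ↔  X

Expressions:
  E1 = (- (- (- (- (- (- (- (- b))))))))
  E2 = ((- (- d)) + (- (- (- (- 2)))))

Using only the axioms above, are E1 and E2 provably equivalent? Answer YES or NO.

Every axiom is a valid identity, so a rewrite proof would force E1 and E2 to agree under every assignment.
At b=0, d=0: E1 = 0 but E2 = 2; they differ, so no derivation exists.

NO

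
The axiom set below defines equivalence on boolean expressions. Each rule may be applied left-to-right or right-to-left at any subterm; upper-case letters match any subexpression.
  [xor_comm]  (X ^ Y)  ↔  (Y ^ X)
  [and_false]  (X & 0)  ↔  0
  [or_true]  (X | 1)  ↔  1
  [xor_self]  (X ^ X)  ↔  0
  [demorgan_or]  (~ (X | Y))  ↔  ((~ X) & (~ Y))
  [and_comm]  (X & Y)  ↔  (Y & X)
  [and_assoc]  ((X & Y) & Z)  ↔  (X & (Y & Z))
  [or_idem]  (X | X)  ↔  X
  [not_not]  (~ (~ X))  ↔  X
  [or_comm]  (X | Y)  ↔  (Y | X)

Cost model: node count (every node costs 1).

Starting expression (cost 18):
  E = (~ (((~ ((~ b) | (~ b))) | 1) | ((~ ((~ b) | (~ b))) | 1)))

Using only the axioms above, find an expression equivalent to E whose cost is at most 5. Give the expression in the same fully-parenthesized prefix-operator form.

(~ (b | 1))   [cost 4]

(1) (((~ ((~ b) | (~ b))) | 1) | ((~ ((~ b) | (~ b))) | 1))  =[or_idem →]=  ((~ ((~ b) | (~ b))) | 1)    ⊢ (~ ((~ ((~ b) | (~ b))) | 1))
(2) ((~ b) | (~ b))  =[or_idem →]=  (~ b)    ⊢ (~ ((~ (~ b)) | 1))
(3) (~ (~ b))  =[not_not →]=  b    ⊢ cost 4, within 5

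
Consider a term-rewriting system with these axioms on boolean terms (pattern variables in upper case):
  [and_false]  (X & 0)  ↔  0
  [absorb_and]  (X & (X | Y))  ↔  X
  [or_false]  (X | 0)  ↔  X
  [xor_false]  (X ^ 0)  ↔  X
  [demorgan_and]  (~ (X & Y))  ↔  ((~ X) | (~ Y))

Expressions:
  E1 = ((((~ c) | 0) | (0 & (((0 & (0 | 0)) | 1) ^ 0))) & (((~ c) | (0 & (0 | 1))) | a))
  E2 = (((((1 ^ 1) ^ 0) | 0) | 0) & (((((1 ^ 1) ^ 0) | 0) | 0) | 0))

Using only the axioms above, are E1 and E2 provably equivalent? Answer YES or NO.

NO

Every axiom is a valid identity, so a rewrite proof would force E1 and E2 to agree under every assignment.
At a=0, c=0: E1 = 1 but E2 = 0; they differ, so no derivation exists.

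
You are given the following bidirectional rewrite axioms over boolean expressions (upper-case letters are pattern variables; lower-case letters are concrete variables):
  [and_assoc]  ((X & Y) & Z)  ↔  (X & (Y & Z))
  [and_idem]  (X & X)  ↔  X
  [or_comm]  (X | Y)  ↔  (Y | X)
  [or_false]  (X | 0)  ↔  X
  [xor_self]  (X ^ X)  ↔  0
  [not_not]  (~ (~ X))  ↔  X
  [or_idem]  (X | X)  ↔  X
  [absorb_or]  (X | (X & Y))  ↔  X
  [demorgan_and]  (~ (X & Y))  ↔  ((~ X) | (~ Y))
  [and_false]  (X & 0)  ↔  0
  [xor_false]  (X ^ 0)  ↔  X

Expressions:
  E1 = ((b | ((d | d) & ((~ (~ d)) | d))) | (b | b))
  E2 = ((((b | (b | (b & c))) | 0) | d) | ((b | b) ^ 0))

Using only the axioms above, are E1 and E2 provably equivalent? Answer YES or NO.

YES

1. [not_not →] (~ (~ d))  →  d;  E1 = ((b | ((d | d) & (d | d))) | (b | b))
2. [and_idem →] ((d | d) & (d | d))  →  (d | d);  E1 = ((b | (d | d)) | (b | b))
3. [or_idem →] (d | d)  →  d;  E1 = ((b | d) | (b | b))
4. [xor_false ←] (b | b)  →  ((b | b) ^ 0);  E1 = ((b | d) | ((b | b) ^ 0))
5. [or_idem ←] b  →  (b | b);  E1 = (((b | b) | d) | ((b | b) ^ 0))
6. [or_false ←] (b | b)  →  ((b | b) | 0);  E1 = ((((b | b) | 0) | d) | ((b | b) ^ 0))
7. [absorb_or ←] b  →  (b | (b & c));  this is E2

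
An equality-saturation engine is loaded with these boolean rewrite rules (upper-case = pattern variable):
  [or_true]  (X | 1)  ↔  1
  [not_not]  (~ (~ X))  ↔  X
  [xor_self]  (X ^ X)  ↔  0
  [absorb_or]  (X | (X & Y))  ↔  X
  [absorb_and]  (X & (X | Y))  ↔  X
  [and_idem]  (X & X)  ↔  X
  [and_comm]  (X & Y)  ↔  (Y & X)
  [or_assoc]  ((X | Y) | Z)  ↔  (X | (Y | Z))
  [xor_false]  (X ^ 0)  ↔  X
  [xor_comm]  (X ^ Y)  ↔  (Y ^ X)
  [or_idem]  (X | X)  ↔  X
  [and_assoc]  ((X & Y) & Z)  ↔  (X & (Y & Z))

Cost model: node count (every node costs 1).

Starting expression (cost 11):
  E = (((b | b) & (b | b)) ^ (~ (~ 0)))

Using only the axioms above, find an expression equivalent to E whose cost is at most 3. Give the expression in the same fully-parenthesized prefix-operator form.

(b | b)   [cost 3]

(1) ((b | b) & (b | b))  =[and_idem →]=  (b | b)    ⊢ ((b | b) ^ (~ (~ 0)))
(2) (~ (~ 0))  =[not_not →]=  0    ⊢ ((b | b) ^ 0)
(3) ((b | b) ^ 0)  =[xor_false →]=  (b | b)    ⊢ cost 3, within 3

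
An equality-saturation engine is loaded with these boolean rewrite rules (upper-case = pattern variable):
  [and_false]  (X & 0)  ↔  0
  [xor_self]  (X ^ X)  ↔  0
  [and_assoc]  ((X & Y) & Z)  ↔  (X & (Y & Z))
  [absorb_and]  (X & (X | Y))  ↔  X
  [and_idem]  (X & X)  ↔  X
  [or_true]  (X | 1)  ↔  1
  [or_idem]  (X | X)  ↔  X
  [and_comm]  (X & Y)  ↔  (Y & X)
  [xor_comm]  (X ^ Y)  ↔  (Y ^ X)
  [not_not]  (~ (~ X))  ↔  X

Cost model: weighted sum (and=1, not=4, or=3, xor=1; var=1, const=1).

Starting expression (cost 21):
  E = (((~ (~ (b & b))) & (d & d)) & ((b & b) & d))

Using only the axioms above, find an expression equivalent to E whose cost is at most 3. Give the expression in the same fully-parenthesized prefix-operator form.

(1) (~ (~ (b & b)))  =[not_not →]=  (b & b)    ⊢ (((b & b) & (d & d)) & ((b & b) & d))
(2) (d & d)  =[and_idem →]=  d    ⊢ (((b & b) & d) & ((b & b) & d))
(3) (b & b)  =[and_idem →]=  b    ⊢ (((b & b) & d) & (b & d))
(4) (b & b)  =[and_idem →]=  b    ⊢ ((b & d) & (b & d))
(5) ((b & d) & (b & d))  =[and_idem →]=  (b & d)    ⊢ cost 3, within 3

(b & d)   [cost 3]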